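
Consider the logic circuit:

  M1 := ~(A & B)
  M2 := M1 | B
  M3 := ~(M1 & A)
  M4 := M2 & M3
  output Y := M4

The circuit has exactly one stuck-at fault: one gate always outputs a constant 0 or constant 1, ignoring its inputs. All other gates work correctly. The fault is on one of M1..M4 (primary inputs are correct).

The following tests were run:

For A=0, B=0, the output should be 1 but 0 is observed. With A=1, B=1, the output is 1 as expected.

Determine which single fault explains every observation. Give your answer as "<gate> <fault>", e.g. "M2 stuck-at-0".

M1 stuck-at-0

Fault-free values for test 1 (A=0, B=0): M1=1, M2=1, M3=1, M4=1, giving Y=1. Observed 0.
Test 1: faults giving observed 0 are {M1 stuck-at-0, M2 stuck-at-0, M3 stuck-at-0, M4 stuck-at-0}.
Test 2 (A=1, B=1): fault-free M1=0, M2=1, M3=1, M4=1 → 1; observed 1. Eliminates M2 stuck-at-0, M3 stuck-at-0, M4 stuck-at-0.
Only M1 stuck-at-0 is consistent with every test.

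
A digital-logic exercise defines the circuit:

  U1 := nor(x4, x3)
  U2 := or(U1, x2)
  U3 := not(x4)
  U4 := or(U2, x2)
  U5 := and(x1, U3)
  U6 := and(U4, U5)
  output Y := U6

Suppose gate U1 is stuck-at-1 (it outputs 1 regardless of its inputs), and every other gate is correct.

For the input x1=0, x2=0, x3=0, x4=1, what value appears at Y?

Propagate with U1 forced: U1=1 [stuck-at-1], U2=1, U3=0, U4=1, U5=0, U6=0.
So Y = 0. (Same as the fault-free value — the fault is masked on this input.)

0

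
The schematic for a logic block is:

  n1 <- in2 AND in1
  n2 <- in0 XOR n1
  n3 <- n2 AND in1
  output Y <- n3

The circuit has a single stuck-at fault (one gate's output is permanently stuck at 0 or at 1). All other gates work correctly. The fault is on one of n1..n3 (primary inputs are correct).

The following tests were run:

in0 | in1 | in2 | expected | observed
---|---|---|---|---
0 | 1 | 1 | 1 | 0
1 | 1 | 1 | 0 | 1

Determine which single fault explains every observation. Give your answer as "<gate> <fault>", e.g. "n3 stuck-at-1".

Fault-free values for test 1 (in0=0, in1=1, in2=1): n1=1, n2=1, n3=1, giving Y=1. Observed 0.
Test 1: faults giving observed 0 are {n1 stuck-at-0, n2 stuck-at-0, n3 stuck-at-0}.
Test 2 (in0=1, in1=1, in2=1): fault-free n1=1, n2=0, n3=0 → 0; observed 1. Eliminates n2 stuck-at-0, n3 stuck-at-0.
Only n1 stuck-at-0 is consistent with every test.

n1 stuck-at-0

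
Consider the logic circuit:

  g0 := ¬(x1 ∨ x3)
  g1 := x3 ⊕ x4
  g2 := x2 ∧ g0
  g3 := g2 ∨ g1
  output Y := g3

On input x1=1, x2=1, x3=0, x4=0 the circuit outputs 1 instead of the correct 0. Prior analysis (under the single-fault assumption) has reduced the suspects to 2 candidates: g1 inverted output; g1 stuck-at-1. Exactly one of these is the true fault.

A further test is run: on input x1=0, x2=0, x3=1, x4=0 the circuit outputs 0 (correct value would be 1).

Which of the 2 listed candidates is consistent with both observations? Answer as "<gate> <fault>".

g1 inverted output

Evaluate each candidate on input x1=0, x2=0, x3=1, x4=0:
  g1 inverted output: g0=0, g1=0 [inverted output], g2=0, g3=0 → 0 — matches
  g1 stuck-at-1: g0=0, g1=1 [stuck-at-1], g2=0, g3=1 → 1 — eliminated
Only g1 inverted output reproduces the observed 0.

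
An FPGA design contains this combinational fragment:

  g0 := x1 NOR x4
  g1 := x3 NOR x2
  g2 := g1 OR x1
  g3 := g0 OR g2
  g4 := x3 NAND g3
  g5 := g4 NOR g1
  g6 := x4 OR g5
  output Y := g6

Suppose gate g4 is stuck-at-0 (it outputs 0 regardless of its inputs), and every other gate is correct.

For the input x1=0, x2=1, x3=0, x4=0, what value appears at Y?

1

Propagate with g4 forced: g0=1, g1=0, g2=0, g3=1, g4=0 [stuck-at-0], g5=1, g6=1.
So Y = 1. (Without the fault it would be 0.)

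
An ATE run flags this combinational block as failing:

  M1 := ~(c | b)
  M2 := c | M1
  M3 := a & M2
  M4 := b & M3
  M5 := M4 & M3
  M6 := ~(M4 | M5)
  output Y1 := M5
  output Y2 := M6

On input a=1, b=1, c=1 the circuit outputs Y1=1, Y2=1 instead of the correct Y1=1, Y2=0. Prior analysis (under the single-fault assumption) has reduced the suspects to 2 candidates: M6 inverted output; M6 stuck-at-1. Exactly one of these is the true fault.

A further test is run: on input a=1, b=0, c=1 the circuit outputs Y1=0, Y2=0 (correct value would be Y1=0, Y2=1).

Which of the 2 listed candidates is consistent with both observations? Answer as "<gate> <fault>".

Evaluate each candidate on input a=1, b=0, c=1:
  M6 inverted output: M1=0, M2=1, M3=1, M4=0, M5=0, M6=0 [inverted output] → Y1=0, Y2=0 — matches
  M6 stuck-at-1: M1=0, M2=1, M3=1, M4=0, M5=0, M6=1 [stuck-at-1] → Y1=0, Y2=1 — eliminated
Only M6 inverted output reproduces the observed Y1=0, Y2=0.

M6 inverted output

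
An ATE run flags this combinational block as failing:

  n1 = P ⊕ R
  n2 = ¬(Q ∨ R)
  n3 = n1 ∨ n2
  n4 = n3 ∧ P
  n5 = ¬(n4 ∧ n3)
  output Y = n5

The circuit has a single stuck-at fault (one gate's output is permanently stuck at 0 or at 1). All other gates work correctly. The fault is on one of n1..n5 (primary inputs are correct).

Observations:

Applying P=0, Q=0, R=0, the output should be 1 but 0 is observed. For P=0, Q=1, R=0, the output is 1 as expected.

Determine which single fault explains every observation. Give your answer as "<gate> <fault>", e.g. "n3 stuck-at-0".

Fault-free values for test 1 (P=0, Q=0, R=0): n1=0, n2=1, n3=1, n4=0, n5=1, giving Y=1. Observed 0.
Test 1: faults giving observed 0 are {n4 stuck-at-1, n5 stuck-at-0}.
Test 2 (P=0, Q=1, R=0): fault-free n1=0, n2=0, n3=0, n4=0, n5=1 → 1; observed 1. Eliminates n5 stuck-at-0.
Only n4 stuck-at-1 is consistent with every test.

n4 stuck-at-1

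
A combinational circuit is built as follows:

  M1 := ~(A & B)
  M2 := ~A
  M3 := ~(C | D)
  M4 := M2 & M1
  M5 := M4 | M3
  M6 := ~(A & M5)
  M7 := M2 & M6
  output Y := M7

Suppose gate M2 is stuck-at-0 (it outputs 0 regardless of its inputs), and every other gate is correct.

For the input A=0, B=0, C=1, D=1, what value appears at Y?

Propagate with M2 forced: M1=1, M2=0 [stuck-at-0], M3=0, M4=0, M5=0, M6=1, M7=0.
So Y = 0. (Without the fault it would be 1.)

0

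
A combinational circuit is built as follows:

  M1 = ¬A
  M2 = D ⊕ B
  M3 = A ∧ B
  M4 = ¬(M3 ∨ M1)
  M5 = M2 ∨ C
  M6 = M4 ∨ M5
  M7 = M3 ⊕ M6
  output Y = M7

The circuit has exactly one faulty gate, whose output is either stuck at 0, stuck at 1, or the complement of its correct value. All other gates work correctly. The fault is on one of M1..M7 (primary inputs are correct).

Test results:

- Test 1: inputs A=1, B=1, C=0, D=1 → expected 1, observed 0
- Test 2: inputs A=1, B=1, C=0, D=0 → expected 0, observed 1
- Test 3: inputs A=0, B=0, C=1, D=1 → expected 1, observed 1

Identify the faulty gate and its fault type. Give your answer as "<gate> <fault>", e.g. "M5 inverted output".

M2 inverted output

Fault-free values for test 1 (A=1, B=1, C=0, D=1): M1=0, M2=0, M3=1, M4=0, M5=0, M6=0, M7=1, giving Y=1. Observed 0.
Test 1: faults giving observed 0 are {M2 stuck-at-1, M2 inverted output, M4 stuck-at-1, M4 inverted output, M5 stuck-at-1, M5 inverted output, M6 stuck-at-1, M6 inverted output, M7 stuck-at-0, M7 inverted output}.
Test 2 (A=1, B=1, C=0, D=0): fault-free M1=0, M2=1, M3=1, M4=0, M5=1, M6=1, M7=0 → 0; observed 1. Eliminates M2 stuck-at-1, M4 stuck-at-1, M4 inverted output, M5 stuck-at-1, M6 stuck-at-1, M7 stuck-at-0.
Test 3 (A=0, B=0, C=1, D=1): fault-free M1=1, M2=1, M3=0, M4=0, M5=1, M6=1, M7=1 → 1; observed 1. Eliminates M5 inverted output, M6 inverted output, M7 inverted output.
Only M2 inverted output is consistent with every test.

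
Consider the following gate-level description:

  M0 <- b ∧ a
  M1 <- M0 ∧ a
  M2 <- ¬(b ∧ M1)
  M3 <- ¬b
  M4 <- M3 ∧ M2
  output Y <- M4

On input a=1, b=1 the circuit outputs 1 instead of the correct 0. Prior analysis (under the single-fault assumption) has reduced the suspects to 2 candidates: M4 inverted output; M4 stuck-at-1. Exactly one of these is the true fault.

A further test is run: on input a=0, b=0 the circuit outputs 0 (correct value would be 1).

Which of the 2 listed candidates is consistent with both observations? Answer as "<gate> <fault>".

M4 inverted output

Evaluate each candidate on input a=0, b=0:
  M4 inverted output: M0=0, M1=0, M2=1, M3=1, M4=0 [inverted output] → 0 — matches
  M4 stuck-at-1: M0=0, M1=0, M2=1, M3=1, M4=1 [stuck-at-1] → 1 — eliminated
Only M4 inverted output reproduces the observed 0.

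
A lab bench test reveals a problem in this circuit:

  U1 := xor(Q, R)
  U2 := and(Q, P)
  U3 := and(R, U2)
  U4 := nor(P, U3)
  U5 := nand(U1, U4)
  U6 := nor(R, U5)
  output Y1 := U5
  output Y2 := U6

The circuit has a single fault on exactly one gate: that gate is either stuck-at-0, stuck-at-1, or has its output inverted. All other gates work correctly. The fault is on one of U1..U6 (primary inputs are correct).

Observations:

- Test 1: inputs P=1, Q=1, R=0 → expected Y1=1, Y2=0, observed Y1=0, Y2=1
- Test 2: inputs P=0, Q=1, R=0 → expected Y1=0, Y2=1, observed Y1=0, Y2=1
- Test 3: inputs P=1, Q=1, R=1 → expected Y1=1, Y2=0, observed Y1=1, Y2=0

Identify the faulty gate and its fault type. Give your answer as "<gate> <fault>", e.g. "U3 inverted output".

Fault-free values for test 1 (P=1, Q=1, R=0): U1=1, U2=1, U3=0, U4=0, U5=1, U6=0, giving Y1=1, Y2=0. Observed Y1=0, Y2=1.
Test 1: faults giving observed Y1=0, Y2=1 are {U4 stuck-at-1, U4 inverted output, U5 stuck-at-0, U5 inverted output}.
Test 2 (P=0, Q=1, R=0): fault-free U1=1, U2=0, U3=0, U4=1, U5=0, U6=1 → Y1=0, Y2=1; observed Y1=0, Y2=1. Eliminates U4 inverted output, U5 inverted output.
Test 3 (P=1, Q=1, R=1): fault-free U1=0, U2=1, U3=1, U4=0, U5=1, U6=0 → Y1=1, Y2=0; observed Y1=1, Y2=0. Eliminates U5 stuck-at-0.
Only U4 stuck-at-1 is consistent with every test.

U4 stuck-at-1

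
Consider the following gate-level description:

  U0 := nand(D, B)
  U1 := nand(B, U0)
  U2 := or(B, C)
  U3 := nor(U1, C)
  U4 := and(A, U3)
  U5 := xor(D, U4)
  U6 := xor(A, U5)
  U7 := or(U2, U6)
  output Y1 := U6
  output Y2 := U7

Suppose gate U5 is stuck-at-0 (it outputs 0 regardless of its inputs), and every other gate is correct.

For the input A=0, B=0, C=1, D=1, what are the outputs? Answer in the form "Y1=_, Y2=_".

Y1=0, Y2=1

Propagate with U5 forced: U0=1, U1=1, U2=1, U3=0, U4=0, U5=0 [stuck-at-0], U6=0, U7=1.
So the outputs are Y1=0, Y2=1. (Without the fault they would be Y1=1, Y2=1.)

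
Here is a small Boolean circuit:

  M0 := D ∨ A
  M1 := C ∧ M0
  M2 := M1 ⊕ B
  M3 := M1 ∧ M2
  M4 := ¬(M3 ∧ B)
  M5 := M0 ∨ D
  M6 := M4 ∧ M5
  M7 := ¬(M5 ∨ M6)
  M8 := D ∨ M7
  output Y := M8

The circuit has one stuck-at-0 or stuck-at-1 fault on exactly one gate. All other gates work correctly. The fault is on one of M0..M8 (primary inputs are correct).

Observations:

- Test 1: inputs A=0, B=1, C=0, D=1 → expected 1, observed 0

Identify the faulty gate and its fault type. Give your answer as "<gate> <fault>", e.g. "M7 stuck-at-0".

Fault-free values for test 1 (A=0, B=1, C=0, D=1): M0=1, M1=0, M2=1, M3=0, M4=1, M5=1, M6=1, M7=0, M8=1, giving Y=1. Observed 0.
Test 1: faults giving observed 0 are {M8 stuck-at-0}.
Only M8 stuck-at-0 is consistent with every test.

M8 stuck-at-0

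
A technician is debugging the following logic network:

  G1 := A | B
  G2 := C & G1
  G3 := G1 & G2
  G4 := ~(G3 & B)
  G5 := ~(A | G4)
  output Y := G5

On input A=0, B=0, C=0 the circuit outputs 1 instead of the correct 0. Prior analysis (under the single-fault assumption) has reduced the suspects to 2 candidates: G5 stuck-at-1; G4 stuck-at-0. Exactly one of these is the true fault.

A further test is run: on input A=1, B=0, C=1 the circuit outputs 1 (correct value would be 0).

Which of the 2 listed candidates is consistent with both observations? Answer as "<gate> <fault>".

G5 stuck-at-1

Evaluate each candidate on input A=1, B=0, C=1:
  G5 stuck-at-1: G1=1, G2=1, G3=1, G4=1, G5=1 [stuck-at-1] → 1 — matches
  G4 stuck-at-0: G1=1, G2=1, G3=1, G4=0 [stuck-at-0], G5=0 → 0 — eliminated
Only G5 stuck-at-1 reproduces the observed 1.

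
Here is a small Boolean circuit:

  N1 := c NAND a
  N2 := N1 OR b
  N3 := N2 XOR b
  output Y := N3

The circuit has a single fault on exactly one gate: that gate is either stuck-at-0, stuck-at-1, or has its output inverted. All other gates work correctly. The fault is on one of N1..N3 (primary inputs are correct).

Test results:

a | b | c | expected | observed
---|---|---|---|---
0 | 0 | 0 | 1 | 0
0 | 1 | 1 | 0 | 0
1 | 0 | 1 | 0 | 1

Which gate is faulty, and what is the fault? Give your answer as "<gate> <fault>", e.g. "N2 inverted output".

N1 inverted output

Fault-free values for test 1 (a=0, b=0, c=0): N1=1, N2=1, N3=1, giving Y=1. Observed 0.
Test 1: faults giving observed 0 are {N1 stuck-at-0, N1 inverted output, N2 stuck-at-0, N2 inverted output, N3 stuck-at-0, N3 inverted output}.
Test 2 (a=0, b=1, c=1): fault-free N1=1, N2=1, N3=0 → 0; observed 0. Eliminates N2 stuck-at-0, N2 inverted output, N3 inverted output.
Test 3 (a=1, b=0, c=1): fault-free N1=0, N2=0, N3=0 → 0; observed 1. Eliminates N1 stuck-at-0, N3 stuck-at-0.
Only N1 inverted output is consistent with every test.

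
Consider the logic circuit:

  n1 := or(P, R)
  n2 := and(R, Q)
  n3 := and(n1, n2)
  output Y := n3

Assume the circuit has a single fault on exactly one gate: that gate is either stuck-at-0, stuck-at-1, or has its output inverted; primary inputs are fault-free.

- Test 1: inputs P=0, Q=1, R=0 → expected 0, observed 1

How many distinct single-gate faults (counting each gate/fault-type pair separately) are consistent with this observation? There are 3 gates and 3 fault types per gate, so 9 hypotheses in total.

Fault-free: n1=0, n2=0, n3=0 → 0. Observed 1.
  n1 stuck-at-0: output 0 ✗
  n1 stuck-at-1: output 0 ✗
  n1 inverted output: output 0 ✗
  n2 stuck-at-0: output 0 ✗
  n2 stuck-at-1: output 0 ✗
  n2 inverted output: output 0 ✗
  n3 stuck-at-0: output 0 ✗
  n3 stuck-at-1: output 1 ✓
  n3 inverted output: output 1 ✓
Consistent faults: {n3 stuck-at-1, n3 inverted output} — 2 in all.

2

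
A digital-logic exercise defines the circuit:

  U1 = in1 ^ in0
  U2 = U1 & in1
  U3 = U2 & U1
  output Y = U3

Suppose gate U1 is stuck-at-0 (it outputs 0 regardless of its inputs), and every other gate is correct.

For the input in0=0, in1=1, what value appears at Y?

0

Propagate with U1 forced: U1=0 [stuck-at-0], U2=0, U3=0.
So Y = 0. (Without the fault it would be 1.)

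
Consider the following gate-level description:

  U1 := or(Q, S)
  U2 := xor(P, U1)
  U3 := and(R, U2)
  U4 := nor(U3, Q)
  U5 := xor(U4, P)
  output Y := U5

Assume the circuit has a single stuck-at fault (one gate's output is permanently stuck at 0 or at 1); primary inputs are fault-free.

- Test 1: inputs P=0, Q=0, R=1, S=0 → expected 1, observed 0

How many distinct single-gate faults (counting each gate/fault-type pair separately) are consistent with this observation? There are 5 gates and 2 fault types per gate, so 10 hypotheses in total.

5

Fault-free: U1=0, U2=0, U3=0, U4=1, U5=1 → 1. Observed 0.
  U1 stuck-at-0: output 1 ✗
  U1 stuck-at-1: output 0 ✓
  U2 stuck-at-0: output 1 ✗
  U2 stuck-at-1: output 0 ✓
  U3 stuck-at-0: output 1 ✗
  U3 stuck-at-1: output 0 ✓
  U4 stuck-at-0: output 0 ✓
  U4 stuck-at-1: output 1 ✗
  U5 stuck-at-0: output 0 ✓
  U5 stuck-at-1: output 1 ✗
Consistent faults: {U1 stuck-at-1, U2 stuck-at-1, U3 stuck-at-1, U4 stuck-at-0, U5 stuck-at-0} — 5 in all.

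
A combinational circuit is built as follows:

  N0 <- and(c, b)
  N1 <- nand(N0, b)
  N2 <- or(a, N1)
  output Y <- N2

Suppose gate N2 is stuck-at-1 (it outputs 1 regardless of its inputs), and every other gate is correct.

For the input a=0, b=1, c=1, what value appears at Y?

1

Propagate with N2 forced: N0=1, N1=0, N2=1 [stuck-at-1].
So Y = 1. (Without the fault it would be 0.)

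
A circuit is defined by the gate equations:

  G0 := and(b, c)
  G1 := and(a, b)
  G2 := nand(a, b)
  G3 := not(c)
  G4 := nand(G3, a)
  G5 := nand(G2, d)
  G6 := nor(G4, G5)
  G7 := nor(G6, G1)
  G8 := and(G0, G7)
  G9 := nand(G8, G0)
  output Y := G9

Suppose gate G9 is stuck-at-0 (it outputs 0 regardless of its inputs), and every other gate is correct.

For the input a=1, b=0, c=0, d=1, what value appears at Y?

0

Propagate with G9 forced: G0=0, G1=0, G2=1, G3=1, G4=0, G5=0, G6=1, G7=0, G8=0, G9=0 [stuck-at-0].
So Y = 0. (Without the fault it would be 1.)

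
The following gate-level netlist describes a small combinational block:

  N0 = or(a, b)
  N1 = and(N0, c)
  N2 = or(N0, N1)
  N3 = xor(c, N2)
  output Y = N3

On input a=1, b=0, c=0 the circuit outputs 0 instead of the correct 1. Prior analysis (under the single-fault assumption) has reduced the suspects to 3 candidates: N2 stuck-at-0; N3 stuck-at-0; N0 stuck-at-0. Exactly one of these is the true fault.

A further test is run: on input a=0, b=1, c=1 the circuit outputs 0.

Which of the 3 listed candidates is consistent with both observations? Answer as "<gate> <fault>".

Evaluate each candidate on input a=0, b=1, c=1:
  N2 stuck-at-0: N0=1, N1=1, N2=0 [stuck-at-0], N3=1 → 1 — eliminated
  N3 stuck-at-0: N0=1, N1=1, N2=1, N3=0 [stuck-at-0] → 0 — matches
  N0 stuck-at-0: N0=0 [stuck-at-0], N1=0, N2=0, N3=1 → 1 — eliminated
Only N3 stuck-at-0 reproduces the observed 0.

N3 stuck-at-0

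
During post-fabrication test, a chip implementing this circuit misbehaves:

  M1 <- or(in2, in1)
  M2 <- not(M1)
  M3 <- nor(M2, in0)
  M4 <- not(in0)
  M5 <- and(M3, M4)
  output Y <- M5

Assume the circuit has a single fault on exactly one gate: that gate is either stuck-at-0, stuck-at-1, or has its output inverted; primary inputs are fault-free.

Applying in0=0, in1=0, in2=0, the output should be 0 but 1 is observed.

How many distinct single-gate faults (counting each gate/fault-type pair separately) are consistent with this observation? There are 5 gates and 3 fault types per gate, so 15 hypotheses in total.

8

Fault-free: M1=0, M2=1, M3=0, M4=1, M5=0 → 0. Observed 1.
  M1: stuck-at-1, inverted output ✓; others ✗
  M2: stuck-at-0, inverted output ✓; others ✗
  M3: stuck-at-1, inverted output ✓; others ✗
  M4: none of the 3 fault types match ✗
  M5: stuck-at-1, inverted output ✓; others ✗
Consistent faults: {M1 stuck-at-1, M1 inverted output, M2 stuck-at-0, M2 inverted output, M3 stuck-at-1, M3 inverted output, M5 stuck-at-1, M5 inverted output} — 8 in all.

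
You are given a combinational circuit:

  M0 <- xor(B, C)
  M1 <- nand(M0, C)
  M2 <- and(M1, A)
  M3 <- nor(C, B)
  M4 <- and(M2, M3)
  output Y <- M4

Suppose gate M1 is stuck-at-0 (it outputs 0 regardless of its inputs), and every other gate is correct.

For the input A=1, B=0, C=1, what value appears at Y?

0

Propagate with M1 forced: M0=1, M1=0 [stuck-at-0], M2=0, M3=0, M4=0.
So Y = 0. (Same as the fault-free value — the fault is masked on this input.)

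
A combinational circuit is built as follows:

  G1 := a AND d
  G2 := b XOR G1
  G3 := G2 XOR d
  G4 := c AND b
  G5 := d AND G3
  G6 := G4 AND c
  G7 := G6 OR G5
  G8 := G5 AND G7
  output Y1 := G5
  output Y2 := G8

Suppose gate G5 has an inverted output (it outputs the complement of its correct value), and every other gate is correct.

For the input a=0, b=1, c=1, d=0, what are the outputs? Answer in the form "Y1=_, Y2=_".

Propagate with G5 forced: G1=0, G2=1, G3=1, G4=1, G5=1 [inverted output], G6=1, G7=1, G8=1.
So the outputs are Y1=1, Y2=1. (Without the fault they would be Y1=0, Y2=0.)

Y1=1, Y2=1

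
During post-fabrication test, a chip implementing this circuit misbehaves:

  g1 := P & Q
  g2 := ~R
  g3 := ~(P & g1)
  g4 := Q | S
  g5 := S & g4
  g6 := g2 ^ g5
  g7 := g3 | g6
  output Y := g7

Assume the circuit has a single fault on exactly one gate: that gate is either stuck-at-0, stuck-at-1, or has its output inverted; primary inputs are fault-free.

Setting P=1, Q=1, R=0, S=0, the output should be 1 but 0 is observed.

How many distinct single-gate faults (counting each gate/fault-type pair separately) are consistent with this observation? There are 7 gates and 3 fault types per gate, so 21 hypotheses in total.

Fault-free: g1=1, g2=1, g3=0, g4=1, g5=0, g6=1, g7=1 → 1. Observed 0.
  g1: none of the 3 fault types match ✗
  g2: stuck-at-0, inverted output ✓; others ✗
  g3: none of the 3 fault types match ✗
  g4: none of the 3 fault types match ✗
  g5: stuck-at-1, inverted output ✓; others ✗
  g6: stuck-at-0, inverted output ✓; others ✗
  g7: stuck-at-0, inverted output ✓; others ✗
Consistent faults: {g2 stuck-at-0, g2 inverted output, g5 stuck-at-1, g5 inverted output, g6 stuck-at-0, g6 inverted output, g7 stuck-at-0, g7 inverted output} — 8 in all.

8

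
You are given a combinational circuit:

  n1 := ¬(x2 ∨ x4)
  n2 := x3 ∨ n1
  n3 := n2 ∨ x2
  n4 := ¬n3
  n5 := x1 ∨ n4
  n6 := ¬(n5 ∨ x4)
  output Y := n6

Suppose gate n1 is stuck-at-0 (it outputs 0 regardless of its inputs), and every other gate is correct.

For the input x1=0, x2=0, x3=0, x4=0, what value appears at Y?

Propagate with n1 forced: n1=0 [stuck-at-0], n2=0, n3=0, n4=1, n5=1, n6=0.
So Y = 0. (Without the fault it would be 1.)

0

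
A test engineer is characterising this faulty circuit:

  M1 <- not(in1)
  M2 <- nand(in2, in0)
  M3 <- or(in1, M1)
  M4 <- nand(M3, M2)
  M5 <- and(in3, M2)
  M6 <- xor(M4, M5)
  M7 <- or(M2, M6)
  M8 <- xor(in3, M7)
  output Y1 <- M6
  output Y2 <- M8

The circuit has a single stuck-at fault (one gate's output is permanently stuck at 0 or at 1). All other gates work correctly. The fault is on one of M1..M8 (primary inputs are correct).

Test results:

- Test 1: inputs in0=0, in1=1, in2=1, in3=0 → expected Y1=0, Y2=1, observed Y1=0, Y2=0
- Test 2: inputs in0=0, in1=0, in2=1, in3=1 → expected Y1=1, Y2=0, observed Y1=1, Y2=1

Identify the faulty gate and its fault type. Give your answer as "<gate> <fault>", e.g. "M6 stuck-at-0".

M7 stuck-at-0

Fault-free values for test 1 (in0=0, in1=1, in2=1, in3=0): M1=0, M2=1, M3=1, M4=0, M5=0, M6=0, M7=1, M8=1, giving Y1=0, Y2=1. Observed Y1=0, Y2=0.
Test 1: faults giving observed Y1=0, Y2=0 are {M7 stuck-at-0, M8 stuck-at-0}.
Test 2 (in0=0, in1=0, in2=1, in3=1): fault-free M1=1, M2=1, M3=1, M4=0, M5=1, M6=1, M7=1, M8=0 → Y1=1, Y2=0; observed Y1=1, Y2=1. Eliminates M8 stuck-at-0.
Only M7 stuck-at-0 is consistent with every test.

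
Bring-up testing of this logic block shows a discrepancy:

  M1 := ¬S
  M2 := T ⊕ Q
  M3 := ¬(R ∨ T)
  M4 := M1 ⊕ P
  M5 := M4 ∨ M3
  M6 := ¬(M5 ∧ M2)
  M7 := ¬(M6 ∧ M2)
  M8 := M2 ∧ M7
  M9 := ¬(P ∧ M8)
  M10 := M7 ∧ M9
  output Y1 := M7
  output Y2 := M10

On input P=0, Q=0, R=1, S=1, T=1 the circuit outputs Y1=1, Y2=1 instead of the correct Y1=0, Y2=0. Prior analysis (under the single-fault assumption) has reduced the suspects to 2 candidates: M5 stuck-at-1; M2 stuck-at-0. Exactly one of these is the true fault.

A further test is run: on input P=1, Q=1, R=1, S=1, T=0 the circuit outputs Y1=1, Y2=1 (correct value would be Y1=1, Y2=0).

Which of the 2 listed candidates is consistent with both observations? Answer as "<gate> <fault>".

M2 stuck-at-0

Evaluate each candidate on input P=1, Q=1, R=1, S=1, T=0:
  M5 stuck-at-1: M1=0, M2=1, M3=0, M4=1, M5=1 [stuck-at-1], M6=0, M7=1, M8=1, M9=0, M10=0 → Y1=1, Y2=0 — eliminated
  M2 stuck-at-0: M1=0, M2=0 [stuck-at-0], M3=0, M4=1, M5=1, M6=1, M7=1, M8=0, M9=1, M10=1 → Y1=1, Y2=1 — matches
Only M2 stuck-at-0 reproduces the observed Y1=1, Y2=1.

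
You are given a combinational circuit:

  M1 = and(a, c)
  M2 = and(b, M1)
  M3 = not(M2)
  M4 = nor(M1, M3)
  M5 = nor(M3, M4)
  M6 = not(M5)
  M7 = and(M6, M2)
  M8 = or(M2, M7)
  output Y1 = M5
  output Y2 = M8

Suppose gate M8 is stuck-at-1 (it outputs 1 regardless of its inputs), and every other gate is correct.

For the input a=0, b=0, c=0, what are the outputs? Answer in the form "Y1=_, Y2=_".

Propagate with M8 forced: M1=0, M2=0, M3=1, M4=0, M5=0, M6=1, M7=0, M8=1 [stuck-at-1].
So the outputs are Y1=0, Y2=1. (Without the fault they would be Y1=0, Y2=0.)

Y1=0, Y2=1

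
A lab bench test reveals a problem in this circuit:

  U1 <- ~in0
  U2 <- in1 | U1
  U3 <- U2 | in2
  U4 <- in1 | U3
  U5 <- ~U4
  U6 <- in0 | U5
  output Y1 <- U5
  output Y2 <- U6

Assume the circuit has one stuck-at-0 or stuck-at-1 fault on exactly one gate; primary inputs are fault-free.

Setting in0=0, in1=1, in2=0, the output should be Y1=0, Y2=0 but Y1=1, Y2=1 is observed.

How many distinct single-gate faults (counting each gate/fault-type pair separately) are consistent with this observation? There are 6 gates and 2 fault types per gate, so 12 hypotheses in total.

2

Fault-free: U1=1, U2=1, U3=1, U4=1, U5=0, U6=0 → Y1=0, Y2=0. Observed Y1=1, Y2=1.
  U1 stuck-at-0: output Y1=0, Y2=0 ✗
  U1 stuck-at-1: output Y1=0, Y2=0 ✗
  U2 stuck-at-0: output Y1=0, Y2=0 ✗
  U2 stuck-at-1: output Y1=0, Y2=0 ✗
  U3 stuck-at-0: output Y1=0, Y2=0 ✗
  U3 stuck-at-1: output Y1=0, Y2=0 ✗
  U4 stuck-at-0: output Y1=1, Y2=1 ✓
  U4 stuck-at-1: output Y1=0, Y2=0 ✗
  U5 stuck-at-0: output Y1=0, Y2=0 ✗
  U5 stuck-at-1: output Y1=1, Y2=1 ✓
  U6 stuck-at-0: output Y1=0, Y2=0 ✗
  U6 stuck-at-1: output Y1=0, Y2=1 ✗
Consistent faults: {U4 stuck-at-0, U5 stuck-at-1} — 2 in all.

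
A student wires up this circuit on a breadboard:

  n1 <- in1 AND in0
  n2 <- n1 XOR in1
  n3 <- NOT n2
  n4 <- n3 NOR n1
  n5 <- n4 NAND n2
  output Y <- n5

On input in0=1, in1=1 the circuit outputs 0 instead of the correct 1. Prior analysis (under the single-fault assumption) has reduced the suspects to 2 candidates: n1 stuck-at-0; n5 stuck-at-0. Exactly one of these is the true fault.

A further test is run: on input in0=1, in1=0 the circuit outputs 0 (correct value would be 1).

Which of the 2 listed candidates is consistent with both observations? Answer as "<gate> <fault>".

Evaluate each candidate on input in0=1, in1=0:
  n1 stuck-at-0: n1=0 [stuck-at-0], n2=0, n3=1, n4=0, n5=1 → 1 — eliminated
  n5 stuck-at-0: n1=0, n2=0, n3=1, n4=0, n5=0 [stuck-at-0] → 0 — matches
Only n5 stuck-at-0 reproduces the observed 0.

n5 stuck-at-0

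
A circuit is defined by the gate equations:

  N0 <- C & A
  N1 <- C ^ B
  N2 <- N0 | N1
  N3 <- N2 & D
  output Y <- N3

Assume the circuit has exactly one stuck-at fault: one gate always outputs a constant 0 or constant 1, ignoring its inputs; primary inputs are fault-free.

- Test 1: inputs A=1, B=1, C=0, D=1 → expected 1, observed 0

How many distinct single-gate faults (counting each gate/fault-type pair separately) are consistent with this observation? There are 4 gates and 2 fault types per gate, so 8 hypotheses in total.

3

Fault-free: N0=0, N1=1, N2=1, N3=1 → 1. Observed 0.
  N0 stuck-at-0: output 1 ✗
  N0 stuck-at-1: output 1 ✗
  N1 stuck-at-0: output 0 ✓
  N1 stuck-at-1: output 1 ✗
  N2 stuck-at-0: output 0 ✓
  N2 stuck-at-1: output 1 ✗
  N3 stuck-at-0: output 0 ✓
  N3 stuck-at-1: output 1 ✗
Consistent faults: {N1 stuck-at-0, N2 stuck-at-0, N3 stuck-at-0} — 3 in all.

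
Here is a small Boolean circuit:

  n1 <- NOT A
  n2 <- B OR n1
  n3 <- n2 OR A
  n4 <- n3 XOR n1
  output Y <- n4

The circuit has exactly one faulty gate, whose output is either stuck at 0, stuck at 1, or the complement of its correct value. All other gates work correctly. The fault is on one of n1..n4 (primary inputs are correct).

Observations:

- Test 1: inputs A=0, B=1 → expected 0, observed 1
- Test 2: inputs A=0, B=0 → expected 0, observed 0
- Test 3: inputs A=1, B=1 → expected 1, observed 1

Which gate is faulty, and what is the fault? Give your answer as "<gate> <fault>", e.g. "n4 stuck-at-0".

Fault-free values for test 1 (A=0, B=1): n1=1, n2=1, n3=1, n4=0, giving Y=0. Observed 1.
Test 1: faults giving observed 1 are {n1 stuck-at-0, n1 inverted output, n2 stuck-at-0, n2 inverted output, n3 stuck-at-0, n3 inverted output, n4 stuck-at-1, n4 inverted output}.
Test 2 (A=0, B=0): fault-free n1=1, n2=1, n3=1, n4=0 → 0; observed 0. Eliminates n2 stuck-at-0, n2 inverted output, n3 stuck-at-0, n3 inverted output, n4 stuck-at-1, n4 inverted output.
Test 3 (A=1, B=1): fault-free n1=0, n2=1, n3=1, n4=1 → 1; observed 1. Eliminates n1 inverted output.
Only n1 stuck-at-0 is consistent with every test.

n1 stuck-at-0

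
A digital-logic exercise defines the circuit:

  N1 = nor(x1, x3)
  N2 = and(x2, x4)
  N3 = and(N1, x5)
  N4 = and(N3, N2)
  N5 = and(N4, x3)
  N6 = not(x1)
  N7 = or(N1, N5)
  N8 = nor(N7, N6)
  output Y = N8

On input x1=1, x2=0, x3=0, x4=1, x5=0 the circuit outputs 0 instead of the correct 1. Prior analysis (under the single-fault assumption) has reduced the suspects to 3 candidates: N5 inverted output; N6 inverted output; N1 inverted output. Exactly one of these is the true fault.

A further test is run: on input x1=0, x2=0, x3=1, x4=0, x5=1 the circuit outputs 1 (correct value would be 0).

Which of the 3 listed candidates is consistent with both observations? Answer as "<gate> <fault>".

Evaluate each candidate on input x1=0, x2=0, x3=1, x4=0, x5=1:
  N5 inverted output: N1=0, N2=0, N3=0, N4=0, N5=1 [inverted output], N6=1, N7=1, N8=0 → 0 — eliminated
  N6 inverted output: N1=0, N2=0, N3=0, N4=0, N5=0, N6=0 [inverted output], N7=0, N8=1 → 1 — matches
  N1 inverted output: N1=1 [inverted output], N2=0, N3=1, N4=0, N5=0, N6=1, N7=1, N8=0 → 0 — eliminated
Only N6 inverted output reproduces the observed 1.

N6 inverted output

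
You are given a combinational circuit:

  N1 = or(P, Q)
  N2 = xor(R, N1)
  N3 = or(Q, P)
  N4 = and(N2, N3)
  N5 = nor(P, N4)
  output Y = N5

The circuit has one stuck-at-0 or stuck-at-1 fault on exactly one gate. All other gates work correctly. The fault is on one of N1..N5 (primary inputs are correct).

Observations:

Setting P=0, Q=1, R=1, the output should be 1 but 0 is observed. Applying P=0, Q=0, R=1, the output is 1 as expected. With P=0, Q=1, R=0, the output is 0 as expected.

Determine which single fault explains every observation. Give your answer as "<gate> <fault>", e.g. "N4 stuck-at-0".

Fault-free values for test 1 (P=0, Q=1, R=1): N1=1, N2=0, N3=1, N4=0, N5=1, giving Y=1. Observed 0.
Test 1: faults giving observed 0 are {N1 stuck-at-0, N2 stuck-at-1, N4 stuck-at-1, N5 stuck-at-0}.
Test 2 (P=0, Q=0, R=1): fault-free N1=0, N2=1, N3=0, N4=0, N5=1 → 1; observed 1. Eliminates N4 stuck-at-1, N5 stuck-at-0.
Test 3 (P=0, Q=1, R=0): fault-free N1=1, N2=1, N3=1, N4=1, N5=0 → 0; observed 0. Eliminates N1 stuck-at-0.
Only N2 stuck-at-1 is consistent with every test.

N2 stuck-at-1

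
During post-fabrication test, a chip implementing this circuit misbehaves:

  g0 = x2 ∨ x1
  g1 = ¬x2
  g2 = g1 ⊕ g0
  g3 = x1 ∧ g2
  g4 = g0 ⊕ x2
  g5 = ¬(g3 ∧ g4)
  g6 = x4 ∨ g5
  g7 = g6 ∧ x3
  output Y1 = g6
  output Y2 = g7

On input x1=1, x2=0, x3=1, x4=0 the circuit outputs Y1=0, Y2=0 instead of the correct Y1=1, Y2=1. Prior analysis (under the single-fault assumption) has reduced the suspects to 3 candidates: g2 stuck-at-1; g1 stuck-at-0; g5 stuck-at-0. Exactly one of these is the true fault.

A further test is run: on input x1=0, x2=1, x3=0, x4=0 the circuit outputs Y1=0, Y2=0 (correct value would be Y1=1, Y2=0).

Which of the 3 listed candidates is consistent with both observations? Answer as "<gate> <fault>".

Evaluate each candidate on input x1=0, x2=1, x3=0, x4=0:
  g2 stuck-at-1: g0=1, g1=0, g2=1 [stuck-at-1], g3=0, g4=0, g5=1, g6=1, g7=0 → Y1=1, Y2=0 — eliminated
  g1 stuck-at-0: g0=1, g1=0 [stuck-at-0], g2=1, g3=0, g4=0, g5=1, g6=1, g7=0 → Y1=1, Y2=0 — eliminated
  g5 stuck-at-0: g0=1, g1=0, g2=1, g3=0, g4=0, g5=0 [stuck-at-0], g6=0, g7=0 → Y1=0, Y2=0 — matches
Only g5 stuck-at-0 reproduces the observed Y1=0, Y2=0.

g5 stuck-at-0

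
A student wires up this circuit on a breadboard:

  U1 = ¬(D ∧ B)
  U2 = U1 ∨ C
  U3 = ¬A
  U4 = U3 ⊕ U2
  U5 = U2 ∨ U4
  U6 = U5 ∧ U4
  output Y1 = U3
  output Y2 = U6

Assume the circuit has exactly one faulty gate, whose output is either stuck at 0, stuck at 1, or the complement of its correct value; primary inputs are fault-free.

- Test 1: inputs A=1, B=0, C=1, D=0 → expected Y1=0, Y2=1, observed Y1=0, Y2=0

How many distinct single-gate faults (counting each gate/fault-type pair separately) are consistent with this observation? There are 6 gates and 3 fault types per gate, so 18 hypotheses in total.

8

Fault-free: U1=1, U2=1, U3=0, U4=1, U5=1, U6=1 → Y1=0, Y2=1. Observed Y1=0, Y2=0.
  U1: none of the 3 fault types match ✗
  U2: stuck-at-0, inverted output ✓; others ✗
  U3: none of the 3 fault types match ✗
  U4: stuck-at-0, inverted output ✓; others ✗
  U5: stuck-at-0, inverted output ✓; others ✗
  U6: stuck-at-0, inverted output ✓; others ✗
Consistent faults: {U2 stuck-at-0, U2 inverted output, U4 stuck-at-0, U4 inverted output, U5 stuck-at-0, U5 inverted output, U6 stuck-at-0, U6 inverted output} — 8 in all.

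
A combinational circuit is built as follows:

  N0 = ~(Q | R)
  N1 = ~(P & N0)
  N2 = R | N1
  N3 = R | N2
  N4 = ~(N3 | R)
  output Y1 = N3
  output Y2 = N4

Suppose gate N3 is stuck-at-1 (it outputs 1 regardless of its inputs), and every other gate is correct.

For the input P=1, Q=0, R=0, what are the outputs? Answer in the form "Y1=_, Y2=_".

Propagate with N3 forced: N0=1, N1=0, N2=0, N3=1 [stuck-at-1], N4=0.
So the outputs are Y1=1, Y2=0. (Without the fault they would be Y1=0, Y2=1.)

Y1=1, Y2=0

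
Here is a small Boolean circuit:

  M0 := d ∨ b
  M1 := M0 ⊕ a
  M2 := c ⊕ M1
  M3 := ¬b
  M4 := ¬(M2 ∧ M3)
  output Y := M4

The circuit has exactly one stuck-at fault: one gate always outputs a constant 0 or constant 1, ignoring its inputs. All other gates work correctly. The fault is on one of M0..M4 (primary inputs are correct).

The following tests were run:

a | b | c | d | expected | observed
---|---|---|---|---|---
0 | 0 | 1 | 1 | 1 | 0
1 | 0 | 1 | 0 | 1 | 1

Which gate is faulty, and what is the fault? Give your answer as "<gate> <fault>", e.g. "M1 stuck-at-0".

Fault-free values for test 1 (a=0, b=0, c=1, d=1): M0=1, M1=1, M2=0, M3=1, M4=1, giving Y=1. Observed 0.
Test 1: faults giving observed 0 are {M0 stuck-at-0, M1 stuck-at-0, M2 stuck-at-1, M4 stuck-at-0}.
Test 2 (a=1, b=0, c=1, d=0): fault-free M0=0, M1=1, M2=0, M3=1, M4=1 → 1; observed 1. Eliminates M1 stuck-at-0, M2 stuck-at-1, M4 stuck-at-0.
Only M0 stuck-at-0 is consistent with every test.

M0 stuck-at-0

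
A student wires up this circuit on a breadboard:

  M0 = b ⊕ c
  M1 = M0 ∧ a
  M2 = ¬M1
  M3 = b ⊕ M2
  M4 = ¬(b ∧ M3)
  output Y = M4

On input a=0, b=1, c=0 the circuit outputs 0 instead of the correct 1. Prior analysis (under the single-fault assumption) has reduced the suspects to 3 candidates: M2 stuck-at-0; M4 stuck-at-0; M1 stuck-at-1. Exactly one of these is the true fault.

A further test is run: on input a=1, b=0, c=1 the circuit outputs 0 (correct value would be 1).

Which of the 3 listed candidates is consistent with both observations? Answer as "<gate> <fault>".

M4 stuck-at-0

Evaluate each candidate on input a=1, b=0, c=1:
  M2 stuck-at-0: M0=1, M1=1, M2=0 [stuck-at-0], M3=0, M4=1 → 1 — eliminated
  M4 stuck-at-0: M0=1, M1=1, M2=0, M3=0, M4=0 [stuck-at-0] → 0 — matches
  M1 stuck-at-1: M0=1, M1=1 [stuck-at-1], M2=0, M3=0, M4=1 → 1 — eliminated
Only M4 stuck-at-0 reproduces the observed 0.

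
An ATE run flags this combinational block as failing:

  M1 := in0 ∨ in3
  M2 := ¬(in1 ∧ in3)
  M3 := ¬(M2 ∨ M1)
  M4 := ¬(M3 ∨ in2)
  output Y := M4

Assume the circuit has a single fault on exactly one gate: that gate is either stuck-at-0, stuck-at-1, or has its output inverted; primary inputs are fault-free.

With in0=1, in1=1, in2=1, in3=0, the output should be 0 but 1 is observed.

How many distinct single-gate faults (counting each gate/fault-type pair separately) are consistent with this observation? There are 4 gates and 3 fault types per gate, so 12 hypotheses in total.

2

Fault-free: M1=1, M2=1, M3=0, M4=0 → 0. Observed 1.
  M1 stuck-at-0: output 0 ✗
  M1 stuck-at-1: output 0 ✗
  M1 inverted output: output 0 ✗
  M2 stuck-at-0: output 0 ✗
  M2 stuck-at-1: output 0 ✗
  M2 inverted output: output 0 ✗
  M3 stuck-at-0: output 0 ✗
  M3 stuck-at-1: output 0 ✗
  M3 inverted output: output 0 ✗
  M4 stuck-at-0: output 0 ✗
  M4 stuck-at-1: output 1 ✓
  M4 inverted output: output 1 ✓
Consistent faults: {M4 stuck-at-1, M4 inverted output} — 2 in all.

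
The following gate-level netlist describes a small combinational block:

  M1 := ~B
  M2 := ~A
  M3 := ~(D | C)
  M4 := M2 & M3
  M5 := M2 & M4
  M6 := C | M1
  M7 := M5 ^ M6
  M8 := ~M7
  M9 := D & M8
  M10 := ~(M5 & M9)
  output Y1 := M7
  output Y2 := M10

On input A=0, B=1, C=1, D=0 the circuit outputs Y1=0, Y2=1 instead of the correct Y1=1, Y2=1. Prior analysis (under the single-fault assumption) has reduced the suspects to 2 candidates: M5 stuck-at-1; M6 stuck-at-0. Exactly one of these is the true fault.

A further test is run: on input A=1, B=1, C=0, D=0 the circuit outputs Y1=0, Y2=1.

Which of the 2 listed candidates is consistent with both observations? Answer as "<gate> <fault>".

Evaluate each candidate on input A=1, B=1, C=0, D=0:
  M5 stuck-at-1: M1=0, M2=0, M3=1, M4=0, M5=1 [stuck-at-1], M6=0, M7=1, M8=0, M9=0, M10=1 → Y1=1, Y2=1 — eliminated
  M6 stuck-at-0: M1=0, M2=0, M3=1, M4=0, M5=0, M6=0 [stuck-at-0], M7=0, M8=1, M9=0, M10=1 → Y1=0, Y2=1 — matches
Only M6 stuck-at-0 reproduces the observed Y1=0, Y2=1.

M6 stuck-at-0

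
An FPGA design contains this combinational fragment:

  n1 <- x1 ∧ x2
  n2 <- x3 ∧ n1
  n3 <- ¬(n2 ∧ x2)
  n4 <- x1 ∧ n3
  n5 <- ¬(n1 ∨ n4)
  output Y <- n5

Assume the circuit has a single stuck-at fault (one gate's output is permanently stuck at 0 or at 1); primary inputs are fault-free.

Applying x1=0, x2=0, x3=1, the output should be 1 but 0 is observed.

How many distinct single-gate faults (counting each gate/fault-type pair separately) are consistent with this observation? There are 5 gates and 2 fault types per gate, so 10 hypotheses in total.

3

Fault-free: n1=0, n2=0, n3=1, n4=0, n5=1 → 1. Observed 0.
  n1 stuck-at-0: output 1 ✗
  n1 stuck-at-1: output 0 ✓
  n2 stuck-at-0: output 1 ✗
  n2 stuck-at-1: output 1 ✗
  n3 stuck-at-0: output 1 ✗
  n3 stuck-at-1: output 1 ✗
  n4 stuck-at-0: output 1 ✗
  n4 stuck-at-1: output 0 ✓
  n5 stuck-at-0: output 0 ✓
  n5 stuck-at-1: output 1 ✗
Consistent faults: {n1 stuck-at-1, n4 stuck-at-1, n5 stuck-at-0} — 3 in all.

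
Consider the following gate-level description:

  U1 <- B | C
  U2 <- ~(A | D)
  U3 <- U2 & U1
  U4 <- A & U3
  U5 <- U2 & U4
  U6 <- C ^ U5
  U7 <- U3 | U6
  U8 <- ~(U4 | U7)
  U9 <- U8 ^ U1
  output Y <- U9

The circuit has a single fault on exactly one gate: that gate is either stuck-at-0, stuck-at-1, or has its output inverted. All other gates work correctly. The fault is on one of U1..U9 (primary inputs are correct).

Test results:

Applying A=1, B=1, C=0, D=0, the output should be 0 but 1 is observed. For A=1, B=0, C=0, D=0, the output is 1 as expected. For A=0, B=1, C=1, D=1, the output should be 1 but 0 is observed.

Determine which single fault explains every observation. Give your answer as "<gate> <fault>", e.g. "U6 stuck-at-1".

U1 stuck-at-0

Fault-free values for test 1 (A=1, B=1, C=0, D=0): U1=1, U2=0, U3=0, U4=0, U5=0, U6=0, U7=0, U8=1, U9=0, giving Y=0. Observed 1.
Test 1: faults giving observed 1 are {U1 stuck-at-0, U1 inverted output, U2 stuck-at-1, U2 inverted output, U3 stuck-at-1, U3 inverted output, U4 stuck-at-1, U4 inverted output, U5 stuck-at-1, U5 inverted output, U6 stuck-at-1, U6 inverted output, U7 stuck-at-1, U7 inverted output, U8 stuck-at-0, U8 inverted output, U9 stuck-at-1, U9 inverted output}.
Test 2 (A=1, B=0, C=0, D=0): fault-free U1=0, U2=0, U3=0, U4=0, U5=0, U6=0, U7=0, U8=1, U9=1 → 1; observed 1. Eliminates U1 inverted output, U3 stuck-at-1, U3 inverted output, U4 stuck-at-1, U4 inverted output, U5 stuck-at-1, U5 inverted output, U6 stuck-at-1, U6 inverted output, U7 stuck-at-1, U7 inverted output, U8 stuck-at-0, U8 inverted output, U9 inverted output.
Test 3 (A=0, B=1, C=1, D=1): fault-free U1=1, U2=0, U3=0, U4=0, U5=0, U6=1, U7=1, U8=0, U9=1 → 1; observed 0. Eliminates U2 stuck-at-1, U2 inverted output, U9 stuck-at-1.
Only U1 stuck-at-0 is consistent with every test.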